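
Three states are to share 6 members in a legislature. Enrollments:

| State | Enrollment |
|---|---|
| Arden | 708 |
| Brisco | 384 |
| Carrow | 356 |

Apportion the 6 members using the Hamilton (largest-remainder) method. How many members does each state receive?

Arden: 3; Brisco: 2; Carrow: 1

Standard divisor: 1448 ÷ 6 ≈ 241.333.
Standard quotas: Arden 2.934, Brisco 1.591, Carrow 1.475.
Lower quotas: Arden 2, Brisco 1, Carrow 1 (sum 4, leaving 2 seats).
Remainders in descending order: Arden 0.934, Brisco 0.591, Carrow 0.475.
Largest remainders: Arden, Brisco receive the extra seats.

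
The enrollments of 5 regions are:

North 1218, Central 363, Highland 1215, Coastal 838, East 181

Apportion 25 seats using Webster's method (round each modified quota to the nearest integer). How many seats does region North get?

Standard divisor 3815/25 ≈ 152.6; standard quotas: North 7.982, Central 2.379, Highland 7.962, Coastal 5.491, East 1.186.
Rounding to the nearest integer gives 8, 2, 8, 5, 1 = 24 seats, so the divisor must be adjusted.
With modified divisor 150: modified quotas North 8.120, Central 2.420, Highland 8.100, Coastal 5.587, East 1.207.
Rounding to the nearest integer: North 8, Central 2, Highland 8, Coastal 6, East 1 (total 25).
North receives 8.

8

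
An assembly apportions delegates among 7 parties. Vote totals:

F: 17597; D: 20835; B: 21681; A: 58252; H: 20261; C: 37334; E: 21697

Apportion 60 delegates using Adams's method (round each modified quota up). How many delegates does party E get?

7

Standard divisor 197657/60 ≈ 3294.283; standard quotas: F 5.342, D 6.325, B 6.581, A 17.683, H 6.150, C 11.333, E 6.586.
Rounding up gives 6, 7, 7, 18, 7, 12, 7 = 64 seats, so the divisor must be adjusted.
With modified divisor 3500: modified quotas F 5.028, D 5.953, B 6.195, A 16.643, H 5.789, C 10.667, E 6.199.
Rounding up: F 6, D 6, B 7, A 17, H 6, C 11, E 7 (total 60).
E receives 7.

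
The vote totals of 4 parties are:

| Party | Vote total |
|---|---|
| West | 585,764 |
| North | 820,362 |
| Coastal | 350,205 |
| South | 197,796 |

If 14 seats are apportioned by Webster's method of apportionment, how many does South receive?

Standard divisor 1954127/14 ≈ 139580.5; standard quotas: West 4.197, North 5.877, Coastal 2.509, South 1.417.
Rounding to the nearest integer gives West 4, North 6, Coastal 3, South 1 — total 14, matching the house size, so no adjustment is needed.
South receives 1.

1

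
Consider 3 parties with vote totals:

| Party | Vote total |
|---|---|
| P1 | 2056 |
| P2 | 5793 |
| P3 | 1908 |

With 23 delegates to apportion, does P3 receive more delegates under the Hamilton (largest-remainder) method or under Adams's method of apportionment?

Adams

Hamilton: P1 5, P2 14, P3 4.
Adams: P1 5, P2 13, P3 5.
P3 gets 4 under Hamilton and 5 under Adams.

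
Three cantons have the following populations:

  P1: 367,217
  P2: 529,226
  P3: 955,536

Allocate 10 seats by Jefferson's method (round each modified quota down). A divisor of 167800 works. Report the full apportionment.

With modified divisor 167800: modified quotas P1 2.188, P2 3.154, P3 5.694.
Rounding down: P1 2, P2 3, P3 5 (total 10).

P1 2; P2 3; P3 5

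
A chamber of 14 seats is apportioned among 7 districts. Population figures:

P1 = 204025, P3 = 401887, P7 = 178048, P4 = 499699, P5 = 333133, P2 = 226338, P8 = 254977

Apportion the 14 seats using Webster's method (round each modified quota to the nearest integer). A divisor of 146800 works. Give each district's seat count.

With modified divisor 146800: modified quotas P1 1.390, P3 2.738, P7 1.213, P4 3.404, P5 2.269, P2 1.542, P8 1.737.
Rounding to the nearest integer: P1 1, P3 3, P7 1, P4 3, P5 2, P2 2, P8 2 (total 14).

P1=1; P3=3; P7=1; P4=3; P5=2; P2=2; P8=2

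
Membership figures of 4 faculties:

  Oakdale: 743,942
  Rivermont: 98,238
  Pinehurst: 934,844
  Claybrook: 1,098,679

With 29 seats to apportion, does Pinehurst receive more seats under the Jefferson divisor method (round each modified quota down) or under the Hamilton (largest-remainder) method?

Jefferson: Oakdale 7, Rivermont 1, Pinehurst 10, Claybrook 11.
Hamilton: Oakdale 8, Rivermont 1, Pinehurst 9, Claybrook 11.
Pinehurst gets 10 under Jefferson and 9 under Hamilton.

Jefferson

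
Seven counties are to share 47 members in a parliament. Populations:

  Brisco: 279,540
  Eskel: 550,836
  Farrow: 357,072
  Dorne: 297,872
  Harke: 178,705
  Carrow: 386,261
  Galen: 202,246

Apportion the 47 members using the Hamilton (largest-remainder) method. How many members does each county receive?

The standard divisor is 2252532/47 ≈ 47926.213.
Standard quotas: Brisco 5.8327, Eskel 11.4934, Farrow 7.4505, Dorne 6.2152, Harke 3.7288, Carrow 8.0595, Galen 4.2199.
Lower quotas: Brisco 5, Eskel 11, Farrow 7, Dorne 6, Harke 3, Carrow 8, Galen 4 (sum 44, leaving 3 seats).
Remainders in descending order: Brisco 0.8327, Harke 0.7288, Eskel 0.4934, Farrow 0.4505, Galen 0.2199, Dorne 0.2152, Carrow 0.0595.
Largest remainders: Brisco, Harke, Eskel receive the extra seats.

Brisco: 6, Eskel: 12, Farrow: 7, Dorne: 6, Harke: 4, Carrow: 8, Galen: 4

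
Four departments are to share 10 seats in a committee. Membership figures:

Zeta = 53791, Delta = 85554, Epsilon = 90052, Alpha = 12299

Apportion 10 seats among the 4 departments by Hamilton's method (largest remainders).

Zeta 2; Delta 4; Epsilon 4; Alpha 0

Standard divisor: 241696 ÷ 10 ≈ 24169.6.
Standard quotas: Zeta 2.2256, Delta 3.5397, Epsilon 3.7258, Alpha 0.5089.
Lower quotas: Zeta 2, Delta 3, Epsilon 3, Alpha 0 (sum 8, leaving 2 seats).
Remainders in descending order: Epsilon 0.7258, Delta 0.5397, Alpha 0.5089, Zeta 0.2256.
Largest remainders: Epsilon, Delta receive the extra seats.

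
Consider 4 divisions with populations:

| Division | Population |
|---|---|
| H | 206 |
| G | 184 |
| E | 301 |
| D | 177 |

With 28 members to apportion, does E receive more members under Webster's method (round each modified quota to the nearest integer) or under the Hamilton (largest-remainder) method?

Hamilton

Webster: H 7, G 6, E 9, D 6.
Hamilton: H 6, G 6, E 10, D 6.
E gets 9 under Webster and 10 under Hamilton.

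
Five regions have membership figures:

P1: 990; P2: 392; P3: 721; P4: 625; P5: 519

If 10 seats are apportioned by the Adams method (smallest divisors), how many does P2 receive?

Standard divisor 3247/10 ≈ 324.7; standard quotas: P1 3.049, P2 1.207, P3 2.221, P4 1.925, P5 1.598.
Rounding up gives 4, 2, 3, 2, 2 = 13 seats, so the divisor must be adjusted.
With modified divisor 400: modified quotas P1 2.475, P2 0.980, P3 1.802, P4 1.562, P5 1.298.
Rounding up: P1 3, P2 1, P3 2, P4 2, P5 2 (total 10).
P2 receives 1.

1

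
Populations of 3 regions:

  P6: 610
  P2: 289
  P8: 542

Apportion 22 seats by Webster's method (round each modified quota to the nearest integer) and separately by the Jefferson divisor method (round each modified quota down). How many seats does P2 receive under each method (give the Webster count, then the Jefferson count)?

Webster: P6 9, P2 5, P8 8.
Jefferson: P6 10, P2 4, P8 8.
P2 gets 5 under Webster and 4 under Jefferson.

5 and 4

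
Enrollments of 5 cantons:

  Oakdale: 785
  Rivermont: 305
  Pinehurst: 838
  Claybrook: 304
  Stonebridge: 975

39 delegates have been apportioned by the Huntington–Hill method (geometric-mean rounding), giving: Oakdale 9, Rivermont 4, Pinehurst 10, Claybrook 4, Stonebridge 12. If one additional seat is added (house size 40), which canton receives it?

Oakdale

Priority for the next seat is population ÷ (√(s·(s+1))).
Priorities: Oakdale 82.746, Rivermont 68.200, Pinehurst 79.900, Claybrook 67.976, Stonebridge 78.062.
Highest priority: Oakdale.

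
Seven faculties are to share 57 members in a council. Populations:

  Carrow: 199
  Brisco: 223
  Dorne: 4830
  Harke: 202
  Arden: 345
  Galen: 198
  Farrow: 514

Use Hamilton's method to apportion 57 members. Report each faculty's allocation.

The standard divisor is 6511/57 ≈ 114.228.
Standard quotas: Carrow 1.742, Brisco 1.952, Dorne 42.284, Harke 1.768, Arden 3.020, Galen 1.733, Farrow 4.500.
Lower quotas: Carrow 1, Brisco 1, Dorne 42, Harke 1, Arden 3, Galen 1, Farrow 4 (sum 53, leaving 4 seats).
Remainders in descending order: Brisco 0.952, Harke 0.768, Carrow 0.742, Galen 0.733, Farrow 0.500, Dorne 0.284, Arden 0.020.
Largest remainders: Brisco, Harke, Carrow, Galen receive the extra seats.

Carrow 2, Brisco 2, Dorne 42, Harke 2, Arden 3, Galen 2, Farrow 4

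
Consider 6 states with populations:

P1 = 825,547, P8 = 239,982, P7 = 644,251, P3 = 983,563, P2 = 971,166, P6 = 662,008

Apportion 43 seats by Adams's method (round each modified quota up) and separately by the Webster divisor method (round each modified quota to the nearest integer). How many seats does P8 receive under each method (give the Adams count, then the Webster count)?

3 and 2

Adams: P1 8, P8 3, P7 6, P3 10, P2 9, P6 7.
Webster: P1 8, P8 2, P7 6, P3 10, P2 10, P6 7.
P8 gets 3 under Adams and 2 under Webster.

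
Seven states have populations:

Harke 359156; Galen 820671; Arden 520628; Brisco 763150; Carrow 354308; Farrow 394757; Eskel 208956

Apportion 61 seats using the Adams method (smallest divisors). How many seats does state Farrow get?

7

Standard divisor 3421626/61 ≈ 56092.23; standard quotas: Harke 6.403, Galen 14.631, Arden 9.282, Brisco 13.605, Carrow 6.317, Farrow 7.038, Eskel 3.725.
Rounding up gives 7, 15, 10, 14, 7, 8, 4 = 65 seats, so the divisor must be adjusted.
With modified divisor 58808.1: modified quotas Harke 6.107, Galen 13.955, Arden 8.853, Brisco 12.977, Carrow 6.025, Farrow 6.713, Eskel 3.553.
Rounding up: Harke 7, Galen 14, Arden 9, Brisco 13, Carrow 7, Farrow 7, Eskel 4 (total 61).
Farrow receives 7.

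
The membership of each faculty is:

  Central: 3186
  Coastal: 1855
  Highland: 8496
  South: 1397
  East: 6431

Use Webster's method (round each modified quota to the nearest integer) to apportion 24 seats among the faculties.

Central=4, Coastal=2, Highland=9, South=2, East=7

Standard divisor 21365/24 ≈ 890.208; standard quotas: Central 3.579, Coastal 2.084, Highland 9.544, South 1.569, East 7.224.
Rounding to the nearest integer gives 4, 2, 10, 2, 7 = 25 seats, so the divisor must be adjusted.
With modified divisor 900: modified quotas Central 3.540, Coastal 2.061, Highland 9.440, South 1.552, East 7.146.
Rounding to the nearest integer: Central 4, Coastal 2, Highland 9, South 2, East 7 (total 24).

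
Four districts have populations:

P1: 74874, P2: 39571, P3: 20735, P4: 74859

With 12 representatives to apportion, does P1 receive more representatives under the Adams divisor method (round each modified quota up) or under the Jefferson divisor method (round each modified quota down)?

Jefferson

Adams: P1 4, P2 2, P3 2, P4 4.
Jefferson: P1 5, P2 2, P3 1, P4 4.
P1 gets 4 under Adams and 5 under Jefferson.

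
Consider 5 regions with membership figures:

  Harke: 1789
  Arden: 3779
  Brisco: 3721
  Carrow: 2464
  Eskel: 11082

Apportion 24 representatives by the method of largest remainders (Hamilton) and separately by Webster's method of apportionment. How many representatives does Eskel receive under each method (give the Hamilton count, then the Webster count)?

12 and 11

Hamilton: Harke 2, Arden 4, Brisco 4, Carrow 2, Eskel 12.
Webster: Harke 2, Arden 4, Brisco 4, Carrow 3, Eskel 11.
Eskel gets 12 under Hamilton and 11 under Webster.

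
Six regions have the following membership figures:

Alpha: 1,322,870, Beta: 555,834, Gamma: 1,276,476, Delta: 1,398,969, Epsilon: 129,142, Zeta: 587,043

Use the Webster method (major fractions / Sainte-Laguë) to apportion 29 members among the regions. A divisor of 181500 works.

Alpha 7; Beta 3; Gamma 7; Delta 8; Epsilon 1; Zeta 3

With modified divisor 181500: modified quotas Alpha 7.289, Beta 3.062, Gamma 7.033, Delta 7.708, Epsilon 0.712, Zeta 3.234.
Rounding to the nearest integer: Alpha 7, Beta 3, Gamma 7, Delta 8, Epsilon 1, Zeta 3 (total 29).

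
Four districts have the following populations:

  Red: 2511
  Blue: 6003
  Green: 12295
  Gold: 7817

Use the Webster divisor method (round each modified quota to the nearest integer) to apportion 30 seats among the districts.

Standard divisor 28626/30 ≈ 954.2; standard quotas: Red 2.632, Blue 6.291, Green 12.885, Gold 8.192.
Rounding to the nearest integer gives Red 3, Blue 6, Green 13, Gold 8 — total 30, matching the house size, so no adjustment is needed.

Red 3, Blue 6, Green 13, Gold 8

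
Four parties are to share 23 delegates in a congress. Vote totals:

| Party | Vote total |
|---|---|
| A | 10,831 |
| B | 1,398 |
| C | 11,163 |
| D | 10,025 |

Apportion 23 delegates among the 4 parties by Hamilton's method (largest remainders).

A: 7; B: 1; C: 8; D: 7

The standard divisor is 33417/23 ≈ 1452.913.
Standard quotas: A 7.4547, B 0.9622, C 7.6832, D 6.8999.
Lower quotas: A 7, B 0, C 7, D 6 (sum 20, leaving 3 seats).
Remainders in descending order: B 0.9622, D 0.8999, C 0.6832, A 0.4547.
The surplus seats go to B, D, C.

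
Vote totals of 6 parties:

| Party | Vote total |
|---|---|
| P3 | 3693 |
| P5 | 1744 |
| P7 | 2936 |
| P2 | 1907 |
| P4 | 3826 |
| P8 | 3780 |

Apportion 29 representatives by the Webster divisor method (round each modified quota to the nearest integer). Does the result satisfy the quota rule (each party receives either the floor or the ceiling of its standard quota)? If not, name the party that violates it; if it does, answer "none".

none

Standard quotas: P3 5.988, P5 2.828, P7 4.760, P2 3.092, P4 6.203, P8 6.129.
Webster allocation: P3 6, P5 3, P7 5, P2 3, P4 6, P8 6.
Every allocation lies between the lower and upper quota.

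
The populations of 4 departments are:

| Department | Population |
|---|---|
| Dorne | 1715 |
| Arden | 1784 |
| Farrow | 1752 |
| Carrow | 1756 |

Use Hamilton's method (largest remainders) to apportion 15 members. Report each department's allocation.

Dorne: 3, Arden: 4, Farrow: 4, Carrow: 4

The standard divisor is 7007/15 ≈ 467.133.
Standard quotas: Dorne 3.671, Arden 3.819, Farrow 3.751, Carrow 3.759.
Lower quotas: Dorne 3, Arden 3, Farrow 3, Carrow 3 (sum 12, leaving 3 seats).
Remainders in descending order: Arden 0.819, Carrow 0.759, Farrow 0.751, Dorne 0.671.
Largest remainders: Arden, Carrow, Farrow receive the extra seats.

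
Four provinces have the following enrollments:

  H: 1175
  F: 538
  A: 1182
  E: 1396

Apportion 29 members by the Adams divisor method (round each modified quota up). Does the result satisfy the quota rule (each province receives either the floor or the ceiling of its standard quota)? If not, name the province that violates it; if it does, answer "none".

none

Standard quotas: H 7.941, F 3.636, A 7.988, E 9.435.
Adams allocation: H 8, F 4, A 8, E 9.
Every allocation lies between the lower and upper quota.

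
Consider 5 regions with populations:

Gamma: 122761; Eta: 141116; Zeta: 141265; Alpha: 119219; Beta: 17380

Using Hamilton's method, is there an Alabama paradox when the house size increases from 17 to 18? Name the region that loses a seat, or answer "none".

Beta

At 17 seats: Gamma 4, Eta 4, Zeta 4, Alpha 4, Beta 1.
At 18 seats: Gamma 4, Eta 5, Zeta 5, Alpha 4, Beta 0.
Beta drops from 1 to 0.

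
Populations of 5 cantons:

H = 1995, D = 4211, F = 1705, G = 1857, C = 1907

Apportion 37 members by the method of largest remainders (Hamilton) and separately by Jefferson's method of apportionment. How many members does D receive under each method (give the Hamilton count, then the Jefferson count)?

Hamilton: H 6, D 13, F 6, G 6, C 6.
Jefferson: H 6, D 14, F 5, G 6, C 6.
D gets 13 under Hamilton and 14 under Jefferson.

13 and 14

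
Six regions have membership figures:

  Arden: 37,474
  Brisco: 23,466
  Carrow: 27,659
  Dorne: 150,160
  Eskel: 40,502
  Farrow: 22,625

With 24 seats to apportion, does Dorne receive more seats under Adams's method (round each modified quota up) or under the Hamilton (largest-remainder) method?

Hamilton

Adams: Arden 3, Brisco 2, Carrow 3, Dorne 11, Eskel 3, Farrow 2.
Hamilton: Arden 3, Brisco 2, Carrow 2, Dorne 12, Eskel 3, Farrow 2.
Dorne gets 11 under Adams and 12 under Hamilton.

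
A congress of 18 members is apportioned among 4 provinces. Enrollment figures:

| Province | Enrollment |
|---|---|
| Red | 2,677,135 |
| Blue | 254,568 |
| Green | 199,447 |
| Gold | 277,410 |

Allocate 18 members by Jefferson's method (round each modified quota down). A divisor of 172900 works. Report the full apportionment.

Red=15; Blue=1; Green=1; Gold=1

With modified divisor 172900: modified quotas Red 15.484, Blue 1.472, Green 1.154, Gold 1.604.
Rounding down: Red 15, Blue 1, Green 1, Gold 1 (total 18).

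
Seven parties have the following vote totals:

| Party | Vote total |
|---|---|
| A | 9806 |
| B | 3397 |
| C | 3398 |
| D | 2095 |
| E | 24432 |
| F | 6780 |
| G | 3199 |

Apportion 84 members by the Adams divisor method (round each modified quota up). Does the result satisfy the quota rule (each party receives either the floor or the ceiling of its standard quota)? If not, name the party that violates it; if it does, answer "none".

E

Standard quotas: A 15.510, B 5.373, C 5.375, D 3.314, E 38.644, F 10.724, G 5.060.
Adams allocation: A 15, B 6, C 6, D 4, E 37, F 11, G 5.
E has quota 38.644 (lower 38, upper 39) but receives 37 — outside the quota interval.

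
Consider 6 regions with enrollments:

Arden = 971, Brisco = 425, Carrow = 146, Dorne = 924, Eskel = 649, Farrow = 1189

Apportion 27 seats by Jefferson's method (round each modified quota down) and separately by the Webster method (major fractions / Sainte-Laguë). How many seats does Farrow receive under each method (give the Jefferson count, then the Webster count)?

Jefferson: Arden 6, Brisco 2, Carrow 1, Dorne 6, Eskel 4, Farrow 8.
Webster: Arden 6, Brisco 3, Carrow 1, Dorne 6, Eskel 4, Farrow 7.
Farrow gets 8 under Jefferson and 7 under Webster.

8 and 7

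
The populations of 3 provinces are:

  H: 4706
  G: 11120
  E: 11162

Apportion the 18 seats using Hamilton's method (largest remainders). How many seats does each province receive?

Standard divisor: 26988 ÷ 18 ≈ 1499.333.
Standard quotas: H 3.1387, G 7.4166, E 7.4446.
Lower quotas: H 3, G 7, E 7 (sum 17, leaving 1 seat).
Remainders in descending order: E 0.4446, G 0.4166, H 0.1387.
The surplus seat goes to E.

H=3, G=7, E=8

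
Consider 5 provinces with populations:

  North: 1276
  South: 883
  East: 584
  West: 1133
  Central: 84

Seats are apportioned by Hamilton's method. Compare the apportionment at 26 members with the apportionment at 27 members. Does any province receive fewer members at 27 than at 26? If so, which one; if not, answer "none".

At 26 seats: North 8, South 6, East 4, West 7, Central 1.
At 27 seats: North 9, South 6, East 4, West 8, Central 0.
Central drops from 1 to 0.

Central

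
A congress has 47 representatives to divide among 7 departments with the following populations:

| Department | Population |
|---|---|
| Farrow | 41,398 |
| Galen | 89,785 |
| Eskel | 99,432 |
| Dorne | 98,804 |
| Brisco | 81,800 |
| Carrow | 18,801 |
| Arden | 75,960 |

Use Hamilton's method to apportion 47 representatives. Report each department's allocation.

Farrow=4; Galen=8; Eskel=9; Dorne=9; Brisco=8; Carrow=2; Arden=7

The standard divisor is 505980/47 ≈ 10765.532.
Standard quotas: Farrow 3.8454, Galen 8.3400, Eskel 9.2361, Dorne 9.1778, Brisco 7.5983, Carrow 1.7464, Arden 7.0559.
Lower quotas: Farrow 3, Galen 8, Eskel 9, Dorne 9, Brisco 7, Carrow 1, Arden 7 (sum 44, leaving 3 seats).
Remainders in descending order: Farrow 0.8454, Carrow 0.7464, Brisco 0.5983, Galen 0.3400, Eskel 0.2361, Dorne 0.1778, Arden 0.0559.
Largest remainders: Farrow, Carrow, Brisco receive the extra seats.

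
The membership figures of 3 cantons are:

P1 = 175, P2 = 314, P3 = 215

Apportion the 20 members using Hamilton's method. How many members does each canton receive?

P1=5; P2=9; P3=6

Standard divisor: 704 ÷ 20 ≈ 35.2.
Standard quotas: P1 4.972, P2 8.920, P3 6.108.
Lower quotas: P1 4, P2 8, P3 6 (sum 18, leaving 2 seats).
Remainders in descending order: P1 0.972, P2 0.920, P3 0.108.
The surplus seats go to P1, P2.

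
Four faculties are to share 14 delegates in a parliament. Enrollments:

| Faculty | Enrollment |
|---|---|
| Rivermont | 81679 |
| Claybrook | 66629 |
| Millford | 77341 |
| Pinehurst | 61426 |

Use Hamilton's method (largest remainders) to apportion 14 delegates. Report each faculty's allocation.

Standard divisor: 287075 ÷ 14 ≈ 20505.357.
Standard quotas: Rivermont 3.9833, Claybrook 3.2493, Millford 3.7717, Pinehurst 2.9956.
Lower quotas: Rivermont 3, Claybrook 3, Millford 3, Pinehurst 2 (sum 11, leaving 3 seats).
Remainders in descending order: Pinehurst 0.9956, Rivermont 0.9833, Millford 0.7717, Claybrook 0.2493.
The surplus seats go to Pinehurst, Rivermont, Millford.

Rivermont: 4, Claybrook: 3, Millford: 4, Pinehurst: 3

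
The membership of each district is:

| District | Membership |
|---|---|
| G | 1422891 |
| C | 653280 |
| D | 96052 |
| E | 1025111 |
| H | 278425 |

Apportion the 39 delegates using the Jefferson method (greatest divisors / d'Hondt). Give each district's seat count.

Standard divisor 3475759/39 ≈ 89122.026; standard quotas: G 15.966, C 7.330, D 1.078, E 11.502, H 3.124.
Rounding down gives 15, 7, 1, 11, 3 = 37 seats, so the divisor must be adjusted.
With modified divisor 84600: modified quotas G 16.819, C 7.722, D 1.135, E 12.117, H 3.291.
Rounding down: G 16, C 7, D 1, E 12, H 3 (total 39).

G=16, C=7, D=1, E=12, H=3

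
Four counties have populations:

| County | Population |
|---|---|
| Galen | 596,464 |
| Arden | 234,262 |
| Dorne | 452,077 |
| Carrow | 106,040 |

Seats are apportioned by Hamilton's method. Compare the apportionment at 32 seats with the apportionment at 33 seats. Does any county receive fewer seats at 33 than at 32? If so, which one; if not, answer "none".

Carrow

At 32 seats: Galen 14, Arden 5, Dorne 10, Carrow 3.
At 33 seats: Galen 14, Arden 6, Dorne 11, Carrow 2.
Carrow drops from 3 to 2.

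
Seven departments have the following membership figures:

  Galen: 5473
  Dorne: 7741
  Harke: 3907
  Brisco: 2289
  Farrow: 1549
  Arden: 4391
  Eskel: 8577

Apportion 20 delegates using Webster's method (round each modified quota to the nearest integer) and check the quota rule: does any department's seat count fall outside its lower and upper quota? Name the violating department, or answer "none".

none

Standard quotas: Galen 3.226, Dorne 4.563, Harke 2.303, Brisco 1.349, Farrow 0.913, Arden 2.588, Eskel 5.056.
Webster allocation: Galen 3, Dorne 5, Harke 2, Brisco 1, Farrow 1, Arden 3, Eskel 5.
Every allocation lies between the lower and upper quota.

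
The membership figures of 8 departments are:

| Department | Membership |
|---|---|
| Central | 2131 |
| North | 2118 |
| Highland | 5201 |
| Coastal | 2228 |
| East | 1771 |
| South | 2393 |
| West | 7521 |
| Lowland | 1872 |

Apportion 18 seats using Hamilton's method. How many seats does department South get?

2

Standard divisor: 25235 ÷ 18 ≈ 1401.944.
Standard quotas: Central 1.5200, North 1.5108, Highland 3.7098, Coastal 1.5892, East 1.2632, South 1.7069, West 5.3647, Lowland 1.3353.
Lower quotas: Central 1, North 1, Highland 3, Coastal 1, East 1, South 1, West 5, Lowland 1 (sum 14, leaving 4 seats).
Remainders in descending order: Highland 0.7098, South 0.7069, Coastal 0.5892, Central 0.5200, North 0.5108, West 0.3647, Lowland 0.3353, East 0.2632.
The surplus seats go to Highland, South, Coastal, Central.
South receives 2.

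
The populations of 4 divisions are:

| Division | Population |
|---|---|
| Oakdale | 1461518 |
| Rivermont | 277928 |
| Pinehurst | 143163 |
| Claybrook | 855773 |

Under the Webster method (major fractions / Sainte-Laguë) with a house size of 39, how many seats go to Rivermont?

Standard divisor 2738382/39 ≈ 70214.923; standard quotas: Oakdale 20.815, Rivermont 3.958, Pinehurst 2.039, Claybrook 12.188.
Rounding to the nearest integer gives Oakdale 21, Rivermont 4, Pinehurst 2, Claybrook 12 — total 39, matching the house size, so no adjustment is needed.
Rivermont receives 4.

4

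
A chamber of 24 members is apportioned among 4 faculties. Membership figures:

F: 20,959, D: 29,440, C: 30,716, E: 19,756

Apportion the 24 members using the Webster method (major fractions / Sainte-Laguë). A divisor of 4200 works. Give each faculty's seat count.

With modified divisor 4200: modified quotas F 4.990, D 7.010, C 7.313, E 4.704.
Rounding to the nearest integer: F 5, D 7, C 7, E 5 (total 24).

F 5; D 7; C 7; E 5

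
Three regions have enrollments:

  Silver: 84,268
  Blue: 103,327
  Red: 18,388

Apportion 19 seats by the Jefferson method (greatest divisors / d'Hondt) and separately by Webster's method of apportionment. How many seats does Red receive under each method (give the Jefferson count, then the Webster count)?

Jefferson: Silver 8, Blue 10, Red 1.
Webster: Silver 8, Blue 9, Red 2.
Red gets 1 under Jefferson and 2 under Webster.

1 and 2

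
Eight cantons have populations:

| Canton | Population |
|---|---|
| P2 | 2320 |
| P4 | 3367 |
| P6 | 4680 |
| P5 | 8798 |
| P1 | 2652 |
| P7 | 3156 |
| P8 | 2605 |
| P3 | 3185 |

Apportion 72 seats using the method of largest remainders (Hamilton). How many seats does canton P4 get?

8

Standard divisor: 30763 ÷ 72 ≈ 427.264.
Standard quotas: P2 5.4299, P4 7.8804, P6 10.9534, P5 20.5915, P1 6.2069, P7 7.3865, P8 6.0969, P3 7.4544.
Lower quotas: P2 5, P4 7, P6 10, P5 20, P1 6, P7 7, P8 6, P3 7 (sum 68, leaving 4 seats).
Remainders in descending order: P6 0.9534, P4 0.8804, P5 0.5915, P3 0.4544, P2 0.4299, P7 0.3865, P1 0.2069, P8 0.0969.
Largest remainders: P6, P4, P5, P3 receive the extra seats.
P4 receives 8.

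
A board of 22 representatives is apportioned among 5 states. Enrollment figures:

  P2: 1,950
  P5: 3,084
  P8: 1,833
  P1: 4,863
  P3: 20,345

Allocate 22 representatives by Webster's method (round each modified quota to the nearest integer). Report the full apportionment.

P2=1; P5=2; P8=1; P1=3; P3=15

Standard divisor 32075/22 ≈ 1457.955; standard quotas: P2 1.337, P5 2.115, P8 1.257, P1 3.335, P3 13.954.
Rounding to the nearest integer gives 1, 2, 1, 3, 14 = 21 seats, so the divisor must be adjusted.
With modified divisor 1400: modified quotas P2 1.393, P5 2.203, P8 1.309, P1 3.474, P3 14.532.
Rounding to the nearest integer: P2 1, P5 2, P8 1, P1 3, P3 15 (total 22).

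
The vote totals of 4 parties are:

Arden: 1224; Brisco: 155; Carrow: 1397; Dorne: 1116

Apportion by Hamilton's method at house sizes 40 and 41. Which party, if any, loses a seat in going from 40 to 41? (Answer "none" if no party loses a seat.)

At 40 seats: Arden 13, Brisco 2, Carrow 14, Dorne 11.
At 41 seats: Arden 13, Brisco 1, Carrow 15, Dorne 12.
Brisco drops from 2 to 1.

Brisco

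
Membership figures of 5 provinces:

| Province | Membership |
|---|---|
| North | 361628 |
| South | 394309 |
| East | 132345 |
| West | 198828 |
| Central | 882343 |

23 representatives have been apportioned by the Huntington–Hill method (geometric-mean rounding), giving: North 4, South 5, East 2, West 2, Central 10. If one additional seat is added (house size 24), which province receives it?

Priority for the next seat is population ÷ (√(s·(s+1))).
Priorities: North 80862.479, South 71990.645, East 54029.620, West 81171.191, Central 84128.104.
Highest priority: Central.

Central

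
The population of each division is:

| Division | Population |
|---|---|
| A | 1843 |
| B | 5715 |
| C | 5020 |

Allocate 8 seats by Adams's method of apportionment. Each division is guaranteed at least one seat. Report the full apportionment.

Standard divisor 12578/8 ≈ 1572.25; standard quotas: A 1.172, B 3.635, C 3.193.
Rounding up gives 2, 4, 4 = 10 seats, so the divisor must be adjusted.
With modified divisor 1886.4: modified quotas A 0.977, B 3.030, C 2.661.
Rounding up: A 1, B 4, C 3 (total 8).

A 1, B 4, C 3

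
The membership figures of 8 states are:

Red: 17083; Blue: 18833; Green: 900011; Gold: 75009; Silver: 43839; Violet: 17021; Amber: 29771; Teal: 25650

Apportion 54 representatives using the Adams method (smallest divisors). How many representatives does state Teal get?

2

Standard divisor 1127217/54 ≈ 20874.389; standard quotas: Red 0.818, Blue 0.902, Green 43.116, Gold 3.593, Silver 2.100, Violet 0.815, Amber 1.426, Teal 1.229.
Rounding up gives 1, 1, 44, 4, 3, 1, 2, 2 = 58 seats, so the divisor must be adjusted.
With modified divisor 22200: modified quotas Red 0.770, Blue 0.848, Green 40.541, Gold 3.379, Silver 1.975, Violet 0.767, Amber 1.341, Teal 1.155.
Rounding up: Red 1, Blue 1, Green 41, Gold 4, Silver 2, Violet 1, Amber 2, Teal 2 (total 54).
Teal receives 2.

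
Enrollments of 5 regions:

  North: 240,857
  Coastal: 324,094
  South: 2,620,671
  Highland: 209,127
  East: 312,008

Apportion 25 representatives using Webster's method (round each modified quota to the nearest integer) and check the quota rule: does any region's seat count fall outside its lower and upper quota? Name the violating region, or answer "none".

none

Standard quotas: North 1.624, Coastal 2.186, South 17.675, Highland 1.410, East 2.104.
Webster allocation: North 2, Coastal 2, South 18, Highland 1, East 2.
Every allocation lies between the lower and upper quota.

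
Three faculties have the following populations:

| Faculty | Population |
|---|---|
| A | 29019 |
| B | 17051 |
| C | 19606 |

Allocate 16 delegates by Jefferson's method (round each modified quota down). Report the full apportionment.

Standard divisor 65676/16 ≈ 4104.75; standard quotas: A 7.070, B 4.154, C 4.776.
Rounding down gives 7, 4, 4 = 15 seats, so the divisor must be adjusted.
With modified divisor 3800: modified quotas A 7.637, B 4.487, C 5.159.
Rounding down: A 7, B 4, C 5 (total 16).

A: 7, B: 4, C: 5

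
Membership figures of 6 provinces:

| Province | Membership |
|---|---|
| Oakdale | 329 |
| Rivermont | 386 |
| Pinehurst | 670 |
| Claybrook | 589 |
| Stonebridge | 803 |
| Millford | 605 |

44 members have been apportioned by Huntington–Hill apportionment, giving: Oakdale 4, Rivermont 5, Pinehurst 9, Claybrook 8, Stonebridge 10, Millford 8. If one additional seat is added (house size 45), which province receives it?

Stonebridge

Priority for the next seat is population ÷ (√(s·(s+1))).
Priorities: Oakdale 73.567, Rivermont 70.474, Pinehurst 70.624, Claybrook 69.414, Stonebridge 76.563, Millford 71.300.
Highest priority: Stonebridge.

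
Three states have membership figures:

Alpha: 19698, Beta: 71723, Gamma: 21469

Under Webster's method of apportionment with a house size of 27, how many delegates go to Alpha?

Standard divisor 112890/27 ≈ 4181.111; standard quotas: Alpha 4.711, Beta 17.154, Gamma 5.135.
Rounding to the nearest integer gives Alpha 5, Beta 17, Gamma 5 — total 27, matching the house size, so no adjustment is needed.
Alpha receives 5.

5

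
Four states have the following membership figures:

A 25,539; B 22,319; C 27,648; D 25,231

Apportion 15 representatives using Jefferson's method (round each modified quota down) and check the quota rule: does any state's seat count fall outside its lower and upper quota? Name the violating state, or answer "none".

none

Standard quotas: A 3.803, B 3.323, C 4.117, D 3.757.
Jefferson allocation: A 4, B 3, C 4, D 4.
Every allocation lies between the lower and upper quota.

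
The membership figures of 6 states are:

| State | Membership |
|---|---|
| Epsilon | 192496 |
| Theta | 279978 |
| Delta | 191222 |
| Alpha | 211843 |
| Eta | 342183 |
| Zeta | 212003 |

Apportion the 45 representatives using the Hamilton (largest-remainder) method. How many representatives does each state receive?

Standard divisor: 1429725 ÷ 45 ≈ 31771.667.
Standard quotas: Epsilon 6.0587, Theta 8.8122, Delta 6.0186, Alpha 6.6677, Eta 10.7701, Zeta 6.6727.
Lower quotas: Epsilon 6, Theta 8, Delta 6, Alpha 6, Eta 10, Zeta 6 (sum 42, leaving 3 seats).
Remainders in descending order: Theta 0.8122, Eta 0.7701, Zeta 0.6727, Alpha 0.6677, Epsilon 0.0587, Delta 0.0186.
The surplus seats go to Theta, Eta, Zeta.

Epsilon 6, Theta 9, Delta 6, Alpha 6, Eta 11, Zeta 7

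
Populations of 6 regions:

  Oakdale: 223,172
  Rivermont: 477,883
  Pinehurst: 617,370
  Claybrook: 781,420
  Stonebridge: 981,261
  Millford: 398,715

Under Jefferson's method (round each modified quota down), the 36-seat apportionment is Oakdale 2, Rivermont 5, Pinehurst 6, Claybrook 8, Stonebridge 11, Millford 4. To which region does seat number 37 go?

Priority for the next seat is population ÷ (current seats + 1).
Priorities: Oakdale 74390.667, Rivermont 79647.167, Pinehurst 88195.714, Claybrook 86824.444, Stonebridge 81771.750, Millford 79743.000.
Highest priority: Pinehurst.

Pinehurst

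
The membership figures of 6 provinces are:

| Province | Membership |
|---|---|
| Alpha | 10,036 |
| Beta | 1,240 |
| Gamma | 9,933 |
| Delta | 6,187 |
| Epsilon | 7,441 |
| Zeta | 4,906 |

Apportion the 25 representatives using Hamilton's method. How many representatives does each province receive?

Alpha=6; Beta=1; Gamma=6; Delta=4; Epsilon=5; Zeta=3

The standard divisor is 39743/25 ≈ 1589.72.
Standard quotas: Alpha 6.3131, Beta 0.7800, Gamma 6.2483, Delta 3.8919, Epsilon 4.6807, Zeta 3.0861.
Lower quotas: Alpha 6, Beta 0, Gamma 6, Delta 3, Epsilon 4, Zeta 3 (sum 22, leaving 3 seats).
Remainders in descending order: Delta 0.8919, Beta 0.7800, Epsilon 0.6807, Alpha 0.3131, Gamma 0.2483, Zeta 0.0861.
Largest remainders: Delta, Beta, Epsilon receive the extra seats.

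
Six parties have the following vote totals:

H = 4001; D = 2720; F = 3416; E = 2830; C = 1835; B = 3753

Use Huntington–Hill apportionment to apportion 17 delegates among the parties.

H 4; D 2; F 3; E 3; C 2; B 3

With divisor 1133: modified quotas H 3.531, D 2.401, F 3.015, E 2.498, C 1.620, B 3.312.
Geometric-mean thresholds: H √(3·4)=3.464, D √(2·3)=2.449, F √(3·4)=3.464, E √(2·3)=2.449, C √(1·2)=1.414, B √(3·4)=3.464.
Each quota rounded against its threshold gives H 4, D 2, F 3, E 3, C 2, B 3 (total 17).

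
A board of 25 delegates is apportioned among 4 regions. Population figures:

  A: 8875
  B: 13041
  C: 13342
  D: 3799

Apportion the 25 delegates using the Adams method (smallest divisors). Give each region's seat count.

Standard divisor 39057/25 ≈ 1562.28; standard quotas: A 5.681, B 8.347, C 8.540, D 2.432.
Rounding up gives 6, 9, 9, 3 = 27 seats, so the divisor must be adjusted.
With modified divisor 1700: modified quotas A 5.221, B 7.671, C 7.848, D 2.235.
Rounding up: A 6, B 8, C 8, D 3 (total 25).

A 6; B 8; C 8; D 3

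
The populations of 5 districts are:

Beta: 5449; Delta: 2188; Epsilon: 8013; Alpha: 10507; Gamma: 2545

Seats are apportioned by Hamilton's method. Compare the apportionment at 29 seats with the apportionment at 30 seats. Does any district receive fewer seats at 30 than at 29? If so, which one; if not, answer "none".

At 29 seats: Beta 5, Delta 2, Epsilon 8, Alpha 11, Gamma 3.
At 30 seats: Beta 6, Delta 2, Epsilon 8, Alpha 11, Gamma 3.
No district's allocation decreased.

none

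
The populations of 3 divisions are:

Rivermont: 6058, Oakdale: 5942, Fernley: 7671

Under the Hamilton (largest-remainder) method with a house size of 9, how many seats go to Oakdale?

Standard divisor: 19671 ÷ 9 ≈ 2185.667.
Standard quotas: Rivermont 2.7717, Oakdale 2.7186, Fernley 3.5097.
Lower quotas: Rivermont 2, Oakdale 2, Fernley 3 (sum 7, leaving 2 seats).
Remainders in descending order: Rivermont 0.7717, Oakdale 0.7186, Fernley 0.5097.
Largest remainders: Rivermont, Oakdale receive the extra seats.
Oakdale receives 3.

3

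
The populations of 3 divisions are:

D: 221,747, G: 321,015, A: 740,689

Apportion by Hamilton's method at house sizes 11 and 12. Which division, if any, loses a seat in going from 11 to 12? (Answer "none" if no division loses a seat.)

none

At 11 seats: D 2, G 3, A 6.
At 12 seats: D 2, G 3, A 7.
No division's allocation decreased.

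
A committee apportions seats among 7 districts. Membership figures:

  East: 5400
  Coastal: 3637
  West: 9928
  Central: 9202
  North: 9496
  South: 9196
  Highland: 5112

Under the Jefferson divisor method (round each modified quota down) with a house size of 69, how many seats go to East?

Standard divisor 51971/69 ≈ 753.203; standard quotas: East 7.169, Coastal 4.829, West 13.181, Central 12.217, North 12.607, South 12.209, Highland 6.787.
Rounding down gives 7, 4, 13, 12, 12, 12, 6 = 66 seats, so the divisor must be adjusted.
With modified divisor 720: modified quotas East 7.500, Coastal 5.051, West 13.789, Central 12.781, North 13.189, South 12.772, Highland 7.100.
Rounding down: East 7, Coastal 5, West 13, Central 12, North 13, South 12, Highland 7 (total 69).
East receives 7.

7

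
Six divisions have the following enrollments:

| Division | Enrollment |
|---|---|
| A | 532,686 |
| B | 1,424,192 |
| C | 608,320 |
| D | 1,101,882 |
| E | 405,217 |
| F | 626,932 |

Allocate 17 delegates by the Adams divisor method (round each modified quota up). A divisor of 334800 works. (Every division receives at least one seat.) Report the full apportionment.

A=2; B=5; C=2; D=4; E=2; F=2

With modified divisor 334800: modified quotas A 1.591, B 4.254, C 1.817, D 3.291, E 1.210, F 1.873.
Rounding up: A 2, B 5, C 2, D 4, E 2, F 2 (total 17).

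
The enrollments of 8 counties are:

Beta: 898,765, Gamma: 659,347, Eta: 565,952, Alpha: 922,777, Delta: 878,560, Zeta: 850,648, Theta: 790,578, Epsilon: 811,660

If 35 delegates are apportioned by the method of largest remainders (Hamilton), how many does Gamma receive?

4

The standard divisor is 6378287/35 ≈ 182236.771.
Standard quotas: Beta 4.9319, Gamma 3.6181, Eta 3.1056, Alpha 5.0636, Delta 4.8210, Zeta 4.6678, Theta 4.3382, Epsilon 4.4539.
Lower quotas: Beta 4, Gamma 3, Eta 3, Alpha 5, Delta 4, Zeta 4, Theta 4, Epsilon 4 (sum 31, leaving 4 seats).
Remainders in descending order: Beta 0.9319, Delta 0.8210, Zeta 0.6678, Gamma 0.6181, Epsilon 0.4539, Theta 0.3382, Eta 0.1056, Alpha 0.0636.
The surplus seats go to Beta, Delta, Zeta, Gamma.
Gamma receives 4.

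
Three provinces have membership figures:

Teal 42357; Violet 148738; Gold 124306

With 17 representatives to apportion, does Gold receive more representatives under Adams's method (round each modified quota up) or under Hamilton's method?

Hamilton

Adams: Teal 3, Violet 8, Gold 6.
Hamilton: Teal 2, Violet 8, Gold 7.
Gold gets 6 under Adams and 7 under Hamilton.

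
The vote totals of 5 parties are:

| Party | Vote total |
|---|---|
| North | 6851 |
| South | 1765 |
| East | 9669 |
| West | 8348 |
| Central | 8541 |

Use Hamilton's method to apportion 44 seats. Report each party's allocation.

Standard divisor: 35174 ÷ 44 ≈ 799.409.
Standard quotas: North 8.5701, South 2.2079, East 12.0952, West 10.4427, Central 10.6841.
Lower quotas: North 8, South 2, East 12, West 10, Central 10 (sum 42, leaving 2 seats).
Remainders in descending order: Central 0.6841, North 0.5701, West 0.4427, South 0.2079, East 0.0952.
The surplus seats go to Central, North.

North 9, South 2, East 12, West 10, Central 11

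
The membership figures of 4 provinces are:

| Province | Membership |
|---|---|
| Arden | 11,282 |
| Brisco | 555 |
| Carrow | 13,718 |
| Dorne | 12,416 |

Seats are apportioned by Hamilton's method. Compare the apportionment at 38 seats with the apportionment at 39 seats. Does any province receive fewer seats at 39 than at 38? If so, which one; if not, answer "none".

At 38 seats: Arden 11, Brisco 1, Carrow 14, Dorne 12.
At 39 seats: Arden 12, Brisco 0, Carrow 14, Dorne 13.
Brisco drops from 1 to 0.

Brisco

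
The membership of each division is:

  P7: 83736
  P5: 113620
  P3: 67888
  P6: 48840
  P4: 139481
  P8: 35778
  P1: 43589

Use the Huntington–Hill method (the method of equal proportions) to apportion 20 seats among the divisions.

With divisor 26590: modified quotas P7 3.149, P5 4.273, P3 2.553, P6 1.837, P4 5.246, P8 1.346, P1 1.639.
Geometric-mean thresholds: P7 √(3·4)=3.464, P5 √(4·5)=4.472, P3 √(2·3)=2.449, P6 √(1·2)=1.414, P4 √(5·6)=5.477, P8 √(1·2)=1.414, P1 √(1·2)=1.414.
Each quota rounded against its threshold gives P7 3, P5 4, P3 3, P6 2, P4 5, P8 1, P1 2 (total 20).

P7 3; P5 4; P3 3; P6 2; P4 5; P8 1; P1 2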